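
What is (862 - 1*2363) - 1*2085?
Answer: -3586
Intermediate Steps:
(862 - 1*2363) - 1*2085 = (862 - 2363) - 2085 = -1501 - 2085 = -3586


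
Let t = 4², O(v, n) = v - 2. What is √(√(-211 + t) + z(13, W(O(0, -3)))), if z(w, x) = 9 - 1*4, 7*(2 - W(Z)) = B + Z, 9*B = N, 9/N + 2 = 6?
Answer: √(5 + I*√195) ≈ 3.149 + 2.2173*I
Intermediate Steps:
N = 9/4 (N = 9/(-2 + 6) = 9/4 ≈ 2.2500)
B = ¼ (B = (⅑)*(9/4) = ¼ ≈ 0.25000)
O(v, n) = -2 + v
W(Z) = 55/28 - Z/7 (W(Z) = 2 - (¼ + Z)/7 = 2 + (-1/28 - Z/7) = 55/28 - Z/7)
z(w, x) = 5 (z(w, x) = 9 - 4 = 5)
t = 16
√(√(-211 + t) + z(13, W(O(0, -3)))) = √(√(-211 + 16) + 5) = √(√(-195) + 5) = √(I*√195 + 5) = √(5 + I*√195)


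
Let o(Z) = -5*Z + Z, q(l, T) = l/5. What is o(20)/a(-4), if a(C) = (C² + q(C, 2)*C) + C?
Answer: -100/19 ≈ -5.2632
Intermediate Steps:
q(l, T) = l/5 (q(l, T) = l*(⅕) = l/5)
o(Z) = -4*Z
a(C) = C + 6*C²/5 (a(C) = (C² + (C/5)*C) + C = (C² + C²/5) + C = 6*C²/5 + C = C + 6*C²/5)
o(20)/a(-4) = (-4*20)/(((⅕)*(-4)*(5 + 6*(-4)))) = -80*(-5/(4*(5 - 24))) = -80/((⅕)*(-4)*(-19)) = -80/76/5 = -80*5/76 = -100/19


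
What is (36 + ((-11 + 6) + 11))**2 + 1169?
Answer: 2933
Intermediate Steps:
(36 + ((-11 + 6) + 11))**2 + 1169 = (36 + (-5 + 11))**2 + 1169 = (36 + 6)**2 + 1169 = 42**2 + 1169 = 1764 + 1169 = 2933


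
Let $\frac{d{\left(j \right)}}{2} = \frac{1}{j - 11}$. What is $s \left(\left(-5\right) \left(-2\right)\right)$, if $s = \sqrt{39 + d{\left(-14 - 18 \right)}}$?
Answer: $\frac{50 \sqrt{2881}}{43} \approx 62.413$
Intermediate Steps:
$d{\left(j \right)} = \frac{2}{-11 + j}$ ($d{\left(j \right)} = \frac{2}{j - 11} = \frac{2}{-11 + j}$)
$s = \frac{5 \sqrt{2881}}{43}$ ($s = \sqrt{39 + \frac{2}{-11 - 32}} = \sqrt{39 + \frac{2}{-43}} = \sqrt{39 + 2 \left(- \frac{1}{43}\right)} = \sqrt{39 - \frac{2}{43}} = \sqrt{\frac{1675}{43}} = \frac{5 \sqrt{2881}}{43} \approx 6.2413$)
$s \left(\left(-5\right) \left(-2\right)\right) = \frac{5 \sqrt{2881}}{43} \left(\left(-5\right) \left(-2\right)\right) = \frac{5 \sqrt{2881}}{43} \cdot 10 = \frac{50 \sqrt{2881}}{43}$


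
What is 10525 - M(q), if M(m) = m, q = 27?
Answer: 10498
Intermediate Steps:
10525 - M(q) = 10525 - 1*27 = 10525 - 27 = 10498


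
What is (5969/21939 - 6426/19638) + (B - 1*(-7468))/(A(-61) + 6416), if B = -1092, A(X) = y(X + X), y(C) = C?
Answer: 24050677648/25108286001 ≈ 0.95788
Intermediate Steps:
A(X) = 2*X (A(X) = X + X = 2*X)
(5969/21939 - 6426/19638) + (B - 1*(-7468))/(A(-61) + 6416) = (5969/21939 - 6426/19638) + (-1092 - 1*(-7468))/(2*(-61) + 6416) = (5969*(1/21939) - 6426*1/19638) + (-1092 + 7468)/(-122 + 6416) = (5969/21939 - 357/1091) + 6376/6294 = -1320044/23935449 + 6376*(1/6294) = -1320044/23935449 + 3188/3147 = 24050677648/25108286001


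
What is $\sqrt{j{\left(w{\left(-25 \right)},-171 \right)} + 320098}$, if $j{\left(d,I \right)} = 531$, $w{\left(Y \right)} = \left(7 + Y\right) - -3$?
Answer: $\sqrt{320629} \approx 566.24$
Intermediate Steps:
$w{\left(Y \right)} = 10 + Y$ ($w{\left(Y \right)} = \left(7 + Y\right) + 3 = 10 + Y$)
$\sqrt{j{\left(w{\left(-25 \right)},-171 \right)} + 320098} = \sqrt{531 + 320098} = \sqrt{320629}$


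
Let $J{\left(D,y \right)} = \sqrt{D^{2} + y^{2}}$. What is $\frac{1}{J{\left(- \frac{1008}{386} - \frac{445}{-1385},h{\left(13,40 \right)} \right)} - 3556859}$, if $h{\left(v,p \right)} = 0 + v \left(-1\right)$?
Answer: $- \frac{10165782310125539}{36158254301312809902191} - \frac{53461 \sqrt{498004619810}}{36158254301312809902191} \approx -2.8115 \cdot 10^{-7}$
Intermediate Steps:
$h{\left(v,p \right)} = - v$ ($h{\left(v,p \right)} = 0 - v = - v$)
$\frac{1}{J{\left(- \frac{1008}{386} - \frac{445}{-1385},h{\left(13,40 \right)} \right)} - 3556859} = \frac{1}{\sqrt{\left(- \frac{1008}{386} - \frac{445}{-1385}\right)^{2} + \left(\left(-1\right) 13\right)^{2}} - 3556859} = \frac{1}{\sqrt{\left(\left(-1008\right) \frac{1}{386} - - \frac{89}{277}\right)^{2} + \left(-13\right)^{2}} - 3556859} = \frac{1}{\sqrt{\left(- \frac{504}{193} + \frac{89}{277}\right)^{2} + 169} - 3556859} = \frac{1}{\sqrt{\left(- \frac{122431}{53461}\right)^{2} + 169} - 3556859} = \frac{1}{\sqrt{\frac{14989349761}{2858078521} + 169} - 3556859} = \frac{1}{\sqrt{\frac{498004619810}{2858078521}} - 3556859} = \frac{1}{\frac{\sqrt{498004619810}}{53461} - 3556859} = \frac{1}{-3556859 + \frac{\sqrt{498004619810}}{53461}}$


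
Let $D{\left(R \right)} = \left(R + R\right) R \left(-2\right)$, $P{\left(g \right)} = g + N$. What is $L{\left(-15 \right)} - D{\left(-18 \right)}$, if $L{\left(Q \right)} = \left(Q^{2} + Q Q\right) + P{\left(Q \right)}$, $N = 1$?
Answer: $1732$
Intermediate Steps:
$P{\left(g \right)} = 1 + g$ ($P{\left(g \right)} = g + 1 = 1 + g$)
$L{\left(Q \right)} = 1 + Q + 2 Q^{2}$ ($L{\left(Q \right)} = \left(Q^{2} + Q Q\right) + \left(1 + Q\right) = \left(Q^{2} + Q^{2}\right) + \left(1 + Q\right) = 2 Q^{2} + \left(1 + Q\right) = 1 + Q + 2 Q^{2}$)
$D{\left(R \right)} = - 4 R^{2}$ ($D{\left(R \right)} = 2 R R \left(-2\right) = 2 R^{2} \left(-2\right) = - 4 R^{2}$)
$L{\left(-15 \right)} - D{\left(-18 \right)} = \left(1 - 15 + 2 \left(-15\right)^{2}\right) - - 4 \left(-18\right)^{2} = \left(1 - 15 + 2 \cdot 225\right) - \left(-4\right) 324 = \left(1 - 15 + 450\right) - -1296 = 436 + 1296 = 1732$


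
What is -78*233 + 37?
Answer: -18137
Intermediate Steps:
-78*233 + 37 = -18174 + 37 = -18137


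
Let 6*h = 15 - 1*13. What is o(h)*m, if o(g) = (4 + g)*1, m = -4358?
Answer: -56654/3 ≈ -18885.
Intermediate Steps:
h = 1/3 (h = (15 - 1*13)/6 = (15 - 13)/6 = (1/6)*2 = 1/3 ≈ 0.33333)
o(g) = 4 + g
o(h)*m = (4 + 1/3)*(-4358) = (13/3)*(-4358) = -56654/3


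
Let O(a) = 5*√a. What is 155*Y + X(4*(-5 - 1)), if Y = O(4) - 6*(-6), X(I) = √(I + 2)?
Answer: 7130 + I*√22 ≈ 7130.0 + 4.6904*I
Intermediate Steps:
X(I) = √(2 + I)
Y = 46 (Y = 5*√4 - 6*(-6) = 5*2 + 36 = 10 + 36 = 46)
155*Y + X(4*(-5 - 1)) = 155*46 + √(2 + 4*(-5 - 1)) = 7130 + √(2 + 4*(-6)) = 7130 + √(2 - 24) = 7130 + √(-22) = 7130 + I*√22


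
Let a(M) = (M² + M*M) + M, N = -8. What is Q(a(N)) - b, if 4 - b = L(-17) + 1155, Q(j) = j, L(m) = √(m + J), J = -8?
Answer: 1271 + 5*I ≈ 1271.0 + 5.0*I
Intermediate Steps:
a(M) = M + 2*M² (a(M) = (M² + M²) + M = 2*M² + M = M + 2*M²)
L(m) = √(-8 + m) (L(m) = √(m - 8) = √(-8 + m))
b = -1151 - 5*I (b = 4 - (√(-8 - 17) + 1155) = 4 - (√(-25) + 1155) = 4 - (5*I + 1155) = 4 - (1155 + 5*I) = 4 + (-1155 - 5*I) = -1151 - 5*I ≈ -1151.0 - 5.0*I)
Q(a(N)) - b = -8*(1 + 2*(-8)) - (-1151 - 5*I) = -8*(1 - 16) + (1151 + 5*I) = -8*(-15) + (1151 + 5*I) = 120 + (1151 + 5*I) = 1271 + 5*I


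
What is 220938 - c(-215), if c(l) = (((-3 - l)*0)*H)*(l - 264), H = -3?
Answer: 220938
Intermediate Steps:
c(l) = 0 (c(l) = (((-3 - l)*0)*(-3))*(l - 264) = (0*(-3))*(-264 + l) = 0*(-264 + l) = 0)
220938 - c(-215) = 220938 - 1*0 = 220938 + 0 = 220938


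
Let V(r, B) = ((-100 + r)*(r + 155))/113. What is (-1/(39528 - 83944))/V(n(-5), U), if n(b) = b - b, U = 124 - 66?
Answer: -113/688448000 ≈ -1.6414e-7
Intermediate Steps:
U = 58
n(b) = 0
V(r, B) = (-100 + r)*(155 + r)/113 (V(r, B) = ((-100 + r)*(155 + r))*(1/113) = (-100 + r)*(155 + r)/113)
(-1/(39528 - 83944))/V(n(-5), U) = (-1/(39528 - 83944))/(-15500/113 + (1/113)*0**2 + (55/113)*0) = (-1/(-44416))/(-15500/113 + (1/113)*0 + 0) = (-1*(-1/44416))/(-15500/113 + 0 + 0) = 1/(44416*(-15500/113)) = (1/44416)*(-113/15500) = -113/688448000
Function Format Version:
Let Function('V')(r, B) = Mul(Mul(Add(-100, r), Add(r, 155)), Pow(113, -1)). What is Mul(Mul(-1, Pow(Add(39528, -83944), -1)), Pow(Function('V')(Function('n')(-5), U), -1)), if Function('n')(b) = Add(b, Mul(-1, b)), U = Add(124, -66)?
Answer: Rational(-113, 688448000) ≈ -1.6414e-7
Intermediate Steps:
U = 58
Function('n')(b) = 0
Function('V')(r, B) = Mul(Rational(1, 113), Add(-100, r), Add(155, r)) (Function('V')(r, B) = Mul(Mul(Add(-100, r), Add(155, r)), Rational(1, 113)) = Mul(Rational(1, 113), Add(-100, r), Add(155, r)))
Mul(Mul(-1, Pow(Add(39528, -83944), -1)), Pow(Function('V')(Function('n')(-5), U), -1)) = Mul(Mul(-1, Pow(Add(39528, -83944), -1)), Pow(Add(Rational(-15500, 113), Mul(Rational(1, 113), Pow(0, 2)), Mul(Rational(55, 113), 0)), -1)) = Mul(Mul(-1, Pow(-44416, -1)), Pow(Add(Rational(-15500, 113), Mul(Rational(1, 113), 0), 0), -1)) = Mul(Mul(-1, Rational(-1, 44416)), Pow(Add(Rational(-15500, 113), 0, 0), -1)) = Mul(Rational(1, 44416), Pow(Rational(-15500, 113), -1)) = Mul(Rational(1, 44416), Rational(-113, 15500)) = Rational(-113, 688448000)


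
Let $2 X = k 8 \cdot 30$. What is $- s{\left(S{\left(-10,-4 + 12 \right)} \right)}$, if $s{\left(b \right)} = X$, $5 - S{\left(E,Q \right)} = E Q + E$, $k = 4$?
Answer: $-480$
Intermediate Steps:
$S{\left(E,Q \right)} = 5 - E - E Q$ ($S{\left(E,Q \right)} = 5 - \left(E Q + E\right) = 5 - \left(E + E Q\right) = 5 - E - E Q$)
$X = 480$ ($X = \frac{4 \cdot 8 \cdot 30}{2} = \frac{32 \cdot 30}{2} = \frac{1}{2} \cdot 960 = 480$)
$s{\left(b \right)} = 480$
$- s{\left(S{\left(-10,-4 + 12 \right)} \right)} = \left(-1\right) 480 = -480$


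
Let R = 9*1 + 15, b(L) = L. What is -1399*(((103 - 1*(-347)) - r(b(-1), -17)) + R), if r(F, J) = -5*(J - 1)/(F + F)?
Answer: -726081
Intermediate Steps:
r(F, J) = -5*(-1 + J)/(2*F)
R = 24 (R = 9 + 15 = 24)
-1399*(((103 - 1*(-347)) - r(b(-1), -17)) + R) = -1399*(((103 - 1*(-347)) - 5*(1 - 1*(-17))/(2*(-1))) + 24) = -1399*(((103 + 347) - 5*(-1)*(1 + 17)/2) + 24) = -1399*((450 - 5*(-1)*18/2) + 24) = -1399*((450 - 1*(-45)) + 24) = -1399*((450 + 45) + 24) = -1399*(495 + 24) = -1399*519 = -726081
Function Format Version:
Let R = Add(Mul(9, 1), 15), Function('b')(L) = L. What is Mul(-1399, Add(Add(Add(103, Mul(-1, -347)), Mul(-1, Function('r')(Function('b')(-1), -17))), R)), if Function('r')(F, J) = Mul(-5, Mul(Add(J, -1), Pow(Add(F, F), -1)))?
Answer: -726081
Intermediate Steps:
Function('r')(F, J) = Mul(Rational(-5, 2), Pow(F, -1), Add(-1, J)) (Function('r')(F, J) = Mul(-5, Mul(Add(-1, J), Pow(Mul(2, F), -1))) = Mul(-5, Mul(Add(-1, J), Mul(Rational(1, 2), Pow(F, -1)))) = Mul(-5, Mul(Rational(1, 2), Pow(F, -1), Add(-1, J))) = Mul(Rational(-5, 2), Pow(F, -1), Add(-1, J)))
R = 24 (R = Add(9, 15) = 24)
Mul(-1399, Add(Add(Add(103, Mul(-1, -347)), Mul(-1, Function('r')(Function('b')(-1), -17))), R)) = Mul(-1399, Add(Add(Add(103, Mul(-1, -347)), Mul(-1, Mul(Rational(5, 2), Pow(-1, -1), Add(1, Mul(-1, -17))))), 24)) = Mul(-1399, Add(Add(Add(103, 347), Mul(-1, Mul(Rational(5, 2), -1, Add(1, 17)))), 24)) = Mul(-1399, Add(Add(450, Mul(-1, Mul(Rational(5, 2), -1, 18))), 24)) = Mul(-1399, Add(Add(450, Mul(-1, -45)), 24)) = Mul(-1399, Add(Add(450, 45), 24)) = Mul(-1399, Add(495, 24)) = Mul(-1399, 519) = -726081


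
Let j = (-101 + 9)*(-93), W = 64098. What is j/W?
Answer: 1426/10683 ≈ 0.13348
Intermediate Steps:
j = 8556 (j = -92*(-93) = 8556)
j/W = 8556/64098 = 8556*(1/64098) = 1426/10683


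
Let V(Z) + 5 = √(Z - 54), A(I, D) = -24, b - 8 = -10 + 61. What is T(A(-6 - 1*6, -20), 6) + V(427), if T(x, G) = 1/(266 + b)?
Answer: -1624/325 + √373 ≈ 14.316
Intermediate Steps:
b = 59 (b = 8 + (-10 + 61) = 8 + 51 = 59)
V(Z) = -5 + √(-54 + Z) (V(Z) = -5 + √(Z - 54) = -5 + √(-54 + Z))
T(x, G) = 1/325 (T(x, G) = 1/(266 + 59) = 1/325)
T(A(-6 - 1*6, -20), 6) + V(427) = 1/325 + (-5 + √(-54 + 427)) = 1/325 + (-5 + √373) = -1624/325 + √373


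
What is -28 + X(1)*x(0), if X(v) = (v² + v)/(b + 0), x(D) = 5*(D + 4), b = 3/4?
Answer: 76/3 ≈ 25.333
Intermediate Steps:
b = ¾ (b = 3*(¼) = ¾ ≈ 0.75000)
x(D) = 20 + 5*D (x(D) = 5*(4 + D) = 20 + 5*D)
X(v) = 4*v/3 + 4*v²/3 (X(v) = (v² + v)/(¾ + 0) = (v + v²)/(¾) = (v + v²)*(4/3) = 4*v/3 + 4*v²/3)
-28 + X(1)*x(0) = -28 + ((4/3)*1*(1 + 1))*(20 + 5*0) = -28 + ((4/3)*1*2)*(20 + 0) = -28 + (8/3)*20 = -28 + 160/3 = 76/3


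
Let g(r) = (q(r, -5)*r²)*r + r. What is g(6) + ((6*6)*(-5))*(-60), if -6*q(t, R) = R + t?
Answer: 10770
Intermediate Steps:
q(t, R) = -R/6 - t/6 (q(t, R) = -(R + t)/6 = -R/6 - t/6)
g(r) = r + r³*(⅚ - r/6) (g(r) = ((-⅙*(-5) - r/6)*r²)*r + r = ((⅚ - r/6)*r²)*r + r = (r²*(⅚ - r/6))*r + r = r³*(⅚ - r/6) + r = r + r³*(⅚ - r/6))
g(6) + ((6*6)*(-5))*(-60) = 6*(1 + (⅙)*6²*(5 - 1*6)) + ((6*6)*(-5))*(-60) = 6*(1 + (⅙)*36*(5 - 6)) + (36*(-5))*(-60) = 6*(1 + (⅙)*36*(-1)) - 180*(-60) = 6*(1 - 6) + 10800 = 6*(-5) + 10800 = -30 + 10800 = 10770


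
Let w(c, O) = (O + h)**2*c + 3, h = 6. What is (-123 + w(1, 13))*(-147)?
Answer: -35427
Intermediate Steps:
w(c, O) = 3 + c*(6 + O)**2 (w(c, O) = (O + 6)**2*c + 3 = (6 + O)**2*c + 3 = c*(6 + O)**2 + 3 = 3 + c*(6 + O)**2)
(-123 + w(1, 13))*(-147) = (-123 + (3 + 1*(6 + 13)**2))*(-147) = (-123 + (3 + 1*19**2))*(-147) = (-123 + (3 + 1*361))*(-147) = (-123 + (3 + 361))*(-147) = (-123 + 364)*(-147) = 241*(-147) = -35427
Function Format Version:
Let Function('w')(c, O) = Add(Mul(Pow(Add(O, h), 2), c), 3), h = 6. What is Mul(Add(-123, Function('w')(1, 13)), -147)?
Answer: -35427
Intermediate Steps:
Function('w')(c, O) = Add(3, Mul(c, Pow(Add(6, O), 2))) (Function('w')(c, O) = Add(Mul(Pow(Add(O, 6), 2), c), 3) = Add(Mul(Pow(Add(6, O), 2), c), 3) = Add(Mul(c, Pow(Add(6, O), 2)), 3) = Add(3, Mul(c, Pow(Add(6, O), 2))))
Mul(Add(-123, Function('w')(1, 13)), -147) = Mul(Add(-123, Add(3, Mul(1, Pow(Add(6, 13), 2)))), -147) = Mul(Add(-123, Add(3, Mul(1, Pow(19, 2)))), -147) = Mul(Add(-123, Add(3, Mul(1, 361))), -147) = Mul(Add(-123, Add(3, 361)), -147) = Mul(Add(-123, 364), -147) = Mul(241, -147) = -35427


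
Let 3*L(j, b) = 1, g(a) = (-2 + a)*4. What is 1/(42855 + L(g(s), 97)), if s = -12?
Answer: 3/128566 ≈ 2.3334e-5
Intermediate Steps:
g(a) = -8 + 4*a
L(j, b) = ⅓ (L(j, b) = (⅓)*1 = ⅓)
1/(42855 + L(g(s), 97)) = 1/(42855 + ⅓) = 1/(128566/3) = 3/128566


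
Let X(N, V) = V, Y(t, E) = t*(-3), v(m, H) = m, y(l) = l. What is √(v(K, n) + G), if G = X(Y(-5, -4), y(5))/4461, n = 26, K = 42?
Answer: √835844187/4461 ≈ 6.4808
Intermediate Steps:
Y(t, E) = -3*t
G = 5/4461 ≈ 0.0011208
√(v(K, n) + G) = √(42 + 5/4461) = √(187367/4461) = √835844187/4461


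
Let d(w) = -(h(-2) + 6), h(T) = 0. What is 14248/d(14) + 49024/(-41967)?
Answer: -99706660/41967 ≈ -2375.8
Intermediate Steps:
d(w) = -6 (d(w) = -(0 + 6) = -1*6 = -6)
14248/d(14) + 49024/(-41967) = 14248/(-6) + 49024/(-41967) = 14248*(-⅙) + 49024*(-1/41967) = -7124/3 - 49024/41967 = -99706660/41967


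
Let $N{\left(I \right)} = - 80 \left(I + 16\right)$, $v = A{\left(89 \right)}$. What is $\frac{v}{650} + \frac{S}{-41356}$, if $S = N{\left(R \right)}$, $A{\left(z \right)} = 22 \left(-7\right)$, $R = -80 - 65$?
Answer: $- \frac{1634603}{3360175} \approx -0.48646$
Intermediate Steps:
$R = -145$ ($R = -80 - 65 = -145$)
$A{\left(z \right)} = -154$
$v = -154$
$N{\left(I \right)} = -1280 - 80 I$ ($N{\left(I \right)} = - 80 \left(16 + I\right) = -1280 - 80 I$)
$S = 10320$ ($S = -1280 - -11600 = -1280 + 11600 = 10320$)
$\frac{v}{650} + \frac{S}{-41356} = - \frac{154}{650} + \frac{10320}{-41356} = \left(-154\right) \frac{1}{650} + 10320 \left(- \frac{1}{41356}\right) = - \frac{77}{325} - \frac{2580}{10339} = - \frac{1634603}{3360175}$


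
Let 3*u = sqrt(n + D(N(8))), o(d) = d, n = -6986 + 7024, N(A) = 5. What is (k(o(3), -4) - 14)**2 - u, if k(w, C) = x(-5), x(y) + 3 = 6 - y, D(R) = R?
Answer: 36 - sqrt(43)/3 ≈ 33.814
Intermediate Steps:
n = 38
x(y) = 3 - y (x(y) = -3 + (6 - y) = 3 - y)
k(w, C) = 8 (k(w, C) = 3 - 1*(-5) = 3 + 5 = 8)
u = sqrt(43)/3 (u = sqrt(38 + 5)/3 = sqrt(43)/3 ≈ 2.1858)
(k(o(3), -4) - 14)**2 - u = (8 - 14)**2 - sqrt(43)/3 = (-6)**2 - sqrt(43)/3 = 36 - sqrt(43)/3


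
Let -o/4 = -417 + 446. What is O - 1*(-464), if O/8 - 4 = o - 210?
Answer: -2112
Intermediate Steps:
o = -116 (o = -4*(-417 + 446) = -4*29 = -116)
O = -2576 (O = 32 + 8*(-116 - 210) = 32 + 8*(-326) = 32 - 2608 = -2576)
O - 1*(-464) = -2576 - 1*(-464) = -2576 + 464 = -2112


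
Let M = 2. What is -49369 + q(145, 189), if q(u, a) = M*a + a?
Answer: -48802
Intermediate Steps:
q(u, a) = 3*a (q(u, a) = 2*a + a = 3*a)
-49369 + q(145, 189) = -49369 + 3*189 = -49369 + 567 = -48802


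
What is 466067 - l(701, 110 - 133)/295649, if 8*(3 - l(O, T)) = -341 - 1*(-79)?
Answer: 551168969789/1182596 ≈ 4.6607e+5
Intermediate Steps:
l(O, T) = 143/4 (l(O, T) = 3 - (-341 - 1*(-79))/8 = 3 - (-341 + 79)/8 = 3 - ⅛*(-262) = 3 + 131/4 = 143/4)
466067 - l(701, 110 - 133)/295649 = 466067 - 143/(4*295649) = 466067 - 1*143/1182596 = 466067 - 143/1182596 = 551168969789/1182596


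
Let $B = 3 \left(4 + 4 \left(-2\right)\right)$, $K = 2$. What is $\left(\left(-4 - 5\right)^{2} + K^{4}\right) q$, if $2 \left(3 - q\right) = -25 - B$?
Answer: $\frac{1843}{2} \approx 921.5$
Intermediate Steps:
$B = -12$ ($B = 3 \left(4 - 8\right) = 3 \left(-4\right) = -12$)
$q = \frac{19}{2}$ ($q = 3 - \frac{-25 - -12}{2} = 3 - \frac{-25 + 12}{2} = 3 - - \frac{13}{2} = 3 + \frac{13}{2} = \frac{19}{2} \approx 9.5$)
$\left(\left(-4 - 5\right)^{2} + K^{4}\right) q = \left(\left(-4 - 5\right)^{2} + 2^{4}\right) \frac{19}{2} = \left(\left(-9\right)^{2} + 16\right) \frac{19}{2} = \left(81 + 16\right) \frac{19}{2} = 97 \cdot \frac{19}{2} = \frac{1843}{2}$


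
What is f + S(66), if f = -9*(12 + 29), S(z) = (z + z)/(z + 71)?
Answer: -50421/137 ≈ -368.04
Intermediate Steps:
S(z) = 2*z/(71 + z) (S(z) = (2*z)/(71 + z) = 2*z/(71 + z))
f = -369 (f = -9*41 = -369)
f + S(66) = -369 + 2*66/(71 + 66) = -369 + 2*66/137 = -369 + 2*66*(1/137) = -369 + 132/137 = -50421/137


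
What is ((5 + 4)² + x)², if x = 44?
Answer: 15625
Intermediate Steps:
((5 + 4)² + x)² = ((5 + 4)² + 44)² = (9² + 44)² = (81 + 44)² = 125² = 15625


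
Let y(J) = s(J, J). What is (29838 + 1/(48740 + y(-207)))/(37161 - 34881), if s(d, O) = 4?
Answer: 1454423473/111136320 ≈ 13.087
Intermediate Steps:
y(J) = 4
(29838 + 1/(48740 + y(-207)))/(37161 - 34881) = (29838 + 1/(48740 + 4))/(37161 - 34881) = (29838 + 1/48744)/2280 = (29838 + 1/48744)*(1/2280) = (1454423473/48744)*(1/2280) = 1454423473/111136320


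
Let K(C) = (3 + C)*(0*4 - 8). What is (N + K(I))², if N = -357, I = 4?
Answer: 170569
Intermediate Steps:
K(C) = -24 - 8*C (K(C) = (3 + C)*(0 - 8) = (3 + C)*(-8) = -24 - 8*C)
(N + K(I))² = (-357 + (-24 - 8*4))² = (-357 + (-24 - 32))² = (-357 - 56)² = (-413)² = 170569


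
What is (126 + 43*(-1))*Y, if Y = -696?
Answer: -57768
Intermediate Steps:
(126 + 43*(-1))*Y = (126 + 43*(-1))*(-696) = (126 - 43)*(-696) = 83*(-696) = -57768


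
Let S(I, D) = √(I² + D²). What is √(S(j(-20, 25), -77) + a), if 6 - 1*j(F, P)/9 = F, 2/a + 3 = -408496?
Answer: √(-182 + 37173409*√60685)/6097 ≈ 15.695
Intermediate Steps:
a = -2/408499 (a = 2/(-3 - 408496) = 2/(-408499) = 2*(-1/408499) = -2/408499 ≈ -4.8960e-6)
j(F, P) = 54 - 9*F
S(I, D) = √(D² + I²)
√(S(j(-20, 25), -77) + a) = √(√((-77)² + (54 - 9*(-20))²) - 2/408499) = √(√(5929 + (54 + 180)²) - 2/408499) = √(√(5929 + 234²) - 2/408499) = √(√(5929 + 54756) - 2/408499) = √(√60685 - 2/408499) = √(-2/408499 + √60685)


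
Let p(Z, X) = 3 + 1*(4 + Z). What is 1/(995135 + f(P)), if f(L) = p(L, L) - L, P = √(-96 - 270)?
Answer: 1/995142 ≈ 1.0049e-6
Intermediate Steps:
P = I*√366 (P = √(-366) = I*√366 ≈ 19.131*I)
p(Z, X) = 7 + Z (p(Z, X) = 3 + (4 + Z) = 7 + Z)
f(L) = 7 (f(L) = (7 + L) - L = 7)
1/(995135 + f(P)) = 1/(995135 + 7) = 1/995142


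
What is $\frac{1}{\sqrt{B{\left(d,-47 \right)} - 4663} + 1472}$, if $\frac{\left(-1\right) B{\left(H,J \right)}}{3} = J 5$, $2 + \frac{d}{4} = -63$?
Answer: $\frac{736}{1085371} - \frac{i \sqrt{3958}}{2170742} \approx 0.00067811 - 2.8982 \cdot 10^{-5} i$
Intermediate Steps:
$d = -260$ ($d = -8 + 4 \left(-63\right) = -8 - 252 = -260$)
$B{\left(H,J \right)} = - 15 J$ ($B{\left(H,J \right)} = - 3 J 5 = - 3 \cdot 5 J = - 15 J$)
$\frac{1}{\sqrt{B{\left(d,-47 \right)} - 4663} + 1472} = \frac{1}{\sqrt{\left(-15\right) \left(-47\right) - 4663} + 1472} = \frac{1}{\sqrt{705 - 4663} + 1472} = \frac{1}{\sqrt{-3958} + 1472} = \frac{1}{i \sqrt{3958} + 1472} = \frac{1}{1472 + i \sqrt{3958}}$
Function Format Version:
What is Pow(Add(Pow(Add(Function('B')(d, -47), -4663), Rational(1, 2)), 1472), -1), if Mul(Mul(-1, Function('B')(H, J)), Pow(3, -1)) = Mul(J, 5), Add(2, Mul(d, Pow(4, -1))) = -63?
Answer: Add(Rational(736, 1085371), Mul(Rational(-1, 2170742), I, Pow(3958, Rational(1, 2)))) ≈ Add(0.00067811, Mul(-2.8982e-5, I))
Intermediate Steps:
d = -260 (d = Add(-8, Mul(4, -63)) = Add(-8, -252) = -260)
Function('B')(H, J) = Mul(-15, J) (Function('B')(H, J) = Mul(-3, Mul(J, 5)) = Mul(-3, Mul(5, J)) = Mul(-15, J))
Pow(Add(Pow(Add(Function('B')(d, -47), -4663), Rational(1, 2)), 1472), -1) = Pow(Add(Pow(Add(Mul(-15, -47), -4663), Rational(1, 2)), 1472), -1) = Pow(Add(Pow(Add(705, -4663), Rational(1, 2)), 1472), -1) = Pow(Add(Pow(-3958, Rational(1, 2)), 1472), -1) = Pow(Add(Mul(I, Pow(3958, Rational(1, 2))), 1472), -1) = Pow(Add(1472, Mul(I, Pow(3958, Rational(1, 2)))), -1)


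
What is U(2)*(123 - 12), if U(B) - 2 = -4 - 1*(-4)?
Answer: 222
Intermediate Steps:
U(B) = 2 (U(B) = 2 + (-4 - 1*(-4)) = 2 + (-4 + 4) = 2 + 0 = 2)
U(2)*(123 - 12) = 2*(123 - 12) = 2*111 = 222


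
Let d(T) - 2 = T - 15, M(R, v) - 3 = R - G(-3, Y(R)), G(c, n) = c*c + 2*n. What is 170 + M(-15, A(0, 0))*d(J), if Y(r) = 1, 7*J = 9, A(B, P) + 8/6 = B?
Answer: 3076/7 ≈ 439.43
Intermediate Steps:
A(B, P) = -4/3 + B
J = 9/7 (J = (⅐)*9 = 9/7 ≈ 1.2857)
G(c, n) = c² + 2*n
M(R, v) = -8 + R (M(R, v) = 3 + (R - ((-3)² + 2*1)) = 3 + (R - (9 + 2)) = 3 + (R - 1*11) = 3 + (R - 11) = 3 + (-11 + R) = -8 + R)
d(T) = -13 + T (d(T) = 2 + (T - 15) = 2 + (-15 + T) = -13 + T)
170 + M(-15, A(0, 0))*d(J) = 170 + (-8 - 15)*(-13 + 9/7) = 170 - 23*(-82/7) = 170 + 1886/7 = 3076/7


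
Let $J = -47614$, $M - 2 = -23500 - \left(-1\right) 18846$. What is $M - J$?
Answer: $42962$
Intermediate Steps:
$M = -4652$ ($M = 2 - \left(23500 - 18846\right) = 2 - 4654 = -4652$)
$M - J = -4652 - -47614 = -4652 + 47614 = 42962$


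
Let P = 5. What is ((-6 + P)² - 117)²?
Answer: 13456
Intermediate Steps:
((-6 + P)² - 117)² = ((-6 + 5)² - 117)² = ((-1)² - 117)² = (1 - 117)² = (-116)² = 13456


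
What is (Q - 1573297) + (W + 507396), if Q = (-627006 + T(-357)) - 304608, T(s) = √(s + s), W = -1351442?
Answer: -3348957 + I*√714 ≈ -3.349e+6 + 26.721*I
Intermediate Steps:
T(s) = √2*√s (T(s) = √(2*s) = √2*√s)
Q = -931614 + I*√714 (Q = (-627006 + √2*√(-357)) - 304608 = (-627006 + √2*(I*√357)) - 304608 = (-627006 + I*√714) - 304608 = -931614 + I*√714 ≈ -9.3161e+5 + 26.721*I)
(Q - 1573297) + (W + 507396) = ((-931614 + I*√714) - 1573297) + (-1351442 + 507396) = (-2504911 + I*√714) - 844046 = -3348957 + I*√714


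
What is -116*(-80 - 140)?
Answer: 25520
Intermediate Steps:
-116*(-80 - 140) = -116*(-220) = 25520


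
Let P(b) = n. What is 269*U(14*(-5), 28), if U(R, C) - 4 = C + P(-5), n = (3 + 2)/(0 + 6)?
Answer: 52993/6 ≈ 8832.2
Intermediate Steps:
n = 5/6 ≈ 0.83333
P(b) = 5/6
U(R, C) = 29/6 + C (U(R, C) = 4 + (C + 5/6) = 4 + (5/6 + C) = 29/6 + C)
269*U(14*(-5), 28) = 269*(29/6 + 28) = 269*(197/6) = 52993/6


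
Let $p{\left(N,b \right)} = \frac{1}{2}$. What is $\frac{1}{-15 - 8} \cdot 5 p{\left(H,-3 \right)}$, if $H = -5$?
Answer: $- \frac{5}{46} \approx -0.1087$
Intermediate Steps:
$p{\left(N,b \right)} = \frac{1}{2}$
$\frac{1}{-15 - 8} \cdot 5 p{\left(H,-3 \right)} = \frac{1}{-15 - 8} \cdot 5 \cdot \frac{1}{2} = \frac{1}{-23} \cdot 5 \cdot \frac{1}{2} = \left(- \frac{1}{23}\right) 5 \cdot \frac{1}{2} = \left(- \frac{5}{23}\right) \frac{1}{2} = - \frac{5}{46}$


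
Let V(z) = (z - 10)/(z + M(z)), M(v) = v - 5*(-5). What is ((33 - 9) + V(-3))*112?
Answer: 49616/19 ≈ 2611.4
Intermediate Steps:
M(v) = 25 + v (M(v) = v + 25 = 25 + v)
V(z) = (-10 + z)/(25 + 2*z) (V(z) = (z - 10)/(z + (25 + z)) = (-10 + z)/(25 + 2*z))
((33 - 9) + V(-3))*112 = ((33 - 9) + (-10 - 3)/(25 + 2*(-3)))*112 = (24 - 13/(25 - 6))*112 = (24 - 13/19)*112 = (443/19)*112 = 49616/19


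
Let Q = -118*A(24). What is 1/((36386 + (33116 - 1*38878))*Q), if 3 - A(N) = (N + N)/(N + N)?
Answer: -1/7227264 ≈ -1.3836e-7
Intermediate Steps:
A(N) = 2 (A(N) = 3 - (N + N)/(N + N) = 3 - 2*N/(2*N) = 3 - 2*N*1/(2*N) = 3 - 1*1 = 3 - 1 = 2)
Q = -236 (Q = -118*2 = -236)
1/((36386 + (33116 - 1*38878))*Q) = 1/((36386 + (33116 - 1*38878))*(-236)) = -1/236/(36386 + (33116 - 38878)) = -1/236/(36386 - 5762) = -1/236/30624 = (1/30624)*(-1/236) = -1/7227264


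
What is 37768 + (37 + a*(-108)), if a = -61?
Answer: 44393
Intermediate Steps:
37768 + (37 + a*(-108)) = 37768 + (37 - 61*(-108)) = 37768 + (37 + 6588) = 37768 + 6625 = 44393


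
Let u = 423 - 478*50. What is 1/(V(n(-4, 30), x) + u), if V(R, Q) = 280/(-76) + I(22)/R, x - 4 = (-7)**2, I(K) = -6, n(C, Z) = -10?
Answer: -95/2230608 ≈ -4.2589e-5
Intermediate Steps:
x = 53 (x = 4 + (-7)**2 = 4 + 49 = 53)
V(R, Q) = -70/19 - 6/R (V(R, Q) = 280/(-76) - 6/R = 280*(-1/76) - 6/R = -70/19 - 6/R)
u = -23477 (u = 423 - 23900 = -23477)
1/(V(n(-4, 30), x) + u) = 1/((-70/19 - 6/(-10)) - 23477) = 1/((-70/19 - 6*(-1/10)) - 23477) = 1/((-70/19 + 3/5) - 23477) = 1/(-293/95 - 23477) = 1/(-2230608/95) = -95/2230608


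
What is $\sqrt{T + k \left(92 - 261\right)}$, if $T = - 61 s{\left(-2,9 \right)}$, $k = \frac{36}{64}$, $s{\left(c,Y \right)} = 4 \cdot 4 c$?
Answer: $\frac{\sqrt{29711}}{4} \approx 43.092$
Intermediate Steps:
$s{\left(c,Y \right)} = 16 c$
$k = \frac{9}{16}$ ($k = 36 \cdot \frac{1}{64} = \frac{9}{16} \approx 0.5625$)
$T = 1952$ ($T = - 61 \cdot 16 \left(-2\right) = \left(-61\right) \left(-32\right) = 1952$)
$\sqrt{T + k \left(92 - 261\right)} = \sqrt{1952 + \frac{9 \left(92 - 261\right)}{16}} = \sqrt{1952 + \frac{9}{16} \left(-169\right)} = \sqrt{1952 - \frac{1521}{16}} = \sqrt{\frac{29711}{16}} = \frac{\sqrt{29711}}{4}$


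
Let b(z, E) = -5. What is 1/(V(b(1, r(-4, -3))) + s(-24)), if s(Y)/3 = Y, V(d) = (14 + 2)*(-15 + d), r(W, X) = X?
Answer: -1/392 ≈ -0.0025510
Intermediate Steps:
V(d) = -240 + 16*d (V(d) = 16*(-15 + d) = -240 + 16*d)
s(Y) = 3*Y
1/(V(b(1, r(-4, -3))) + s(-24)) = 1/((-240 + 16*(-5)) + 3*(-24)) = 1/((-240 - 80) - 72) = 1/(-320 - 72) = 1/(-392) = -1/392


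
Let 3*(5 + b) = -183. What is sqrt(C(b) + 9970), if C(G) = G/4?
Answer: sqrt(39814)/2 ≈ 99.767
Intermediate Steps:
b = -66 (b = -5 + (1/3)*(-183) = -5 - 61 = -66)
C(G) = G/4 (C(G) = G*(1/4) = G/4)
sqrt(C(b) + 9970) = sqrt((1/4)*(-66) + 9970) = sqrt(-33/2 + 9970) = sqrt(19907/2) = sqrt(39814)/2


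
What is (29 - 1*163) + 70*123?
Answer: 8476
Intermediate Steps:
(29 - 1*163) + 70*123 = (29 - 163) + 8610 = -134 + 8610 = 8476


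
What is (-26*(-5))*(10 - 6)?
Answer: 520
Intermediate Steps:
(-26*(-5))*(10 - 6) = 130*4 = 520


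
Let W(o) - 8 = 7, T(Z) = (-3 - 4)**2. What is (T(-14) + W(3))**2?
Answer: 4096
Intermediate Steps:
T(Z) = 49 (T(Z) = (-7)**2 = 49)
W(o) = 15 (W(o) = 8 + 7 = 15)
(T(-14) + W(3))**2 = (49 + 15)**2 = 64**2 = 4096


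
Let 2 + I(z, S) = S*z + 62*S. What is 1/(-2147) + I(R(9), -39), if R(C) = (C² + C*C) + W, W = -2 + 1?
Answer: -18676754/2147 ≈ -8699.0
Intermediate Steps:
W = -1
R(C) = -1 + 2*C² (R(C) = (C² + C*C) - 1 = (C² + C²) - 1 = 2*C² - 1 = -1 + 2*C²)
I(z, S) = -2 + 62*S + S*z (I(z, S) = -2 + (S*z + 62*S) = -2 + (62*S + S*z) = -2 + 62*S + S*z)
1/(-2147) + I(R(9), -39) = 1/(-2147) + (-2 + 62*(-39) - 39*(-1 + 2*9²)) = -1/2147 + (-2 - 2418 - 39*(-1 + 2*81)) = -1/2147 + (-2 - 2418 - 39*(-1 + 162)) = -1/2147 + (-2 - 2418 - 39*161) = -1/2147 + (-2 - 2418 - 6279) = -1/2147 - 8699 = -18676754/2147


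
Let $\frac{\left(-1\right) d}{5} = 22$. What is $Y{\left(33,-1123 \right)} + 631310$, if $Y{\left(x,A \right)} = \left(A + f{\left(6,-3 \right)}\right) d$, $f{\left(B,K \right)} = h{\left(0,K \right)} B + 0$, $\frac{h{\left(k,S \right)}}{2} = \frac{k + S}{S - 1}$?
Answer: $753850$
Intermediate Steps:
$h{\left(k,S \right)} = \frac{2 \left(S + k\right)}{-1 + S}$ ($h{\left(k,S \right)} = 2 \frac{k + S}{S - 1} = 2 \frac{S + k}{-1 + S} = \frac{2 \left(S + k\right)}{-1 + S}$)
$d = -110$ ($d = \left(-5\right) 22 = -110$)
$f{\left(B,K \right)} = \frac{2 B K}{-1 + K}$ ($f{\left(B,K \right)} = \frac{2 \left(K + 0\right)}{-1 + K} B + 0 = \frac{2 K}{-1 + K} B + 0 = \frac{2 B K}{-1 + K} + 0 = \frac{2 B K}{-1 + K}$)
$Y{\left(x,A \right)} = -990 - 110 A$ ($Y{\left(x,A \right)} = \left(A + 2 \cdot 6 \left(-3\right) \frac{1}{-1 - 3}\right) \left(-110\right) = \left(A + 2 \cdot 6 \left(-3\right) \frac{1}{-4}\right) \left(-110\right) = \left(A + 2 \cdot 6 \left(-3\right) \left(- \frac{1}{4}\right)\right) \left(-110\right) = \left(A + 9\right) \left(-110\right) = \left(9 + A\right) \left(-110\right) = -990 - 110 A$)
$Y{\left(33,-1123 \right)} + 631310 = \left(-990 - -123530\right) + 631310 = \left(-990 + 123530\right) + 631310 = 122540 + 631310 = 753850$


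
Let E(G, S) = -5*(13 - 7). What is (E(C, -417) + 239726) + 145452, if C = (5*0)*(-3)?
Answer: 385148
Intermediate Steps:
C = 0 (C = 0*(-3) = 0)
E(G, S) = -30 (E(G, S) = -5*6 = -30)
(E(C, -417) + 239726) + 145452 = (-30 + 239726) + 145452 = 239696 + 145452 = 385148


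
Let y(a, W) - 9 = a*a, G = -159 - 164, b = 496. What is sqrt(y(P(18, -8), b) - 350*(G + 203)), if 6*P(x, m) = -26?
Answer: 5*sqrt(15130)/3 ≈ 205.01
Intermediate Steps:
P(x, m) = -13/3 (P(x, m) = (1/6)*(-26) = -13/3)
G = -323
y(a, W) = 9 + a**2 (y(a, W) = 9 + a*a = 9 + a**2)
sqrt(y(P(18, -8), b) - 350*(G + 203)) = sqrt((9 + (-13/3)**2) - 350*(-323 + 203)) = sqrt((9 + 169/9) - 350*(-120)) = sqrt(250/9 + 42000) = sqrt(378250/9) = 5*sqrt(15130)/3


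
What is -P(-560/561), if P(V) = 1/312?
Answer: -1/312 ≈ -0.0032051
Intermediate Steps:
P(V) = 1/312
-P(-560/561) = -1*1/312 = -1/312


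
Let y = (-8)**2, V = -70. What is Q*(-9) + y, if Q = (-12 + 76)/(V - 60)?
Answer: 4448/65 ≈ 68.431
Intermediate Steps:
Q = -32/65 (Q = (-12 + 76)/(-70 - 60) = 64/(-130) = 64*(-1/130) = -32/65 ≈ -0.49231)
y = 64
Q*(-9) + y = -32/65*(-9) + 64 = 288/65 + 64 = 4448/65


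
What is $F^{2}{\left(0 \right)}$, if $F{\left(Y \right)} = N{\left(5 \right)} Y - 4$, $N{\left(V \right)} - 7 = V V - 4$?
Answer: $16$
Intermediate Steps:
$N{\left(V \right)} = 3 + V^{2}$ ($N{\left(V \right)} = 7 + \left(V V - 4\right) = 7 + \left(V^{2} - 4\right) = 7 + \left(-4 + V^{2}\right) = 3 + V^{2}$)
$F{\left(Y \right)} = -4 + 28 Y$ ($F{\left(Y \right)} = \left(3 + 5^{2}\right) Y - 4 = \left(3 + 25\right) Y - 4 = 28 Y - 4 = -4 + 28 Y$)
$F^{2}{\left(0 \right)} = \left(-4 + 28 \cdot 0\right)^{2} = \left(-4 + 0\right)^{2} = \left(-4\right)^{2} = 16$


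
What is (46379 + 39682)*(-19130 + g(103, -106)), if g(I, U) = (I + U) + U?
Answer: -1655727579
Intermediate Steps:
g(I, U) = I + 2*U
(46379 + 39682)*(-19130 + g(103, -106)) = (46379 + 39682)*(-19130 + (103 + 2*(-106))) = 86061*(-19130 + (103 - 212)) = 86061*(-19130 - 109) = 86061*(-19239) = -1655727579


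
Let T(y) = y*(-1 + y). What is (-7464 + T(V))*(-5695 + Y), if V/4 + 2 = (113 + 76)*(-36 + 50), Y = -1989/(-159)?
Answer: -33681189938592/53 ≈ -6.3549e+11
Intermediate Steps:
Y = 663/53 (Y = -1989*(-1)/159 = -39*(-17/53) = 663/53 ≈ 12.509)
V = 10576 (V = -8 + 4*((113 + 76)*(-36 + 50)) = -8 + 4*(189*14) = -8 + 4*2646 = -8 + 10584 = 10576)
(-7464 + T(V))*(-5695 + Y) = (-7464 + 10576*(-1 + 10576))*(-5695 + 663/53) = (-7464 + 10576*10575)*(-301172/53) = (-7464 + 111841200)*(-301172/53) = 111833736*(-301172/53) = -33681189938592/53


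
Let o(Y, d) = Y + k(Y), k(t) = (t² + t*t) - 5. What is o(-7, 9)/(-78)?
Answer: -43/39 ≈ -1.1026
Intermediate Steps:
k(t) = -5 + 2*t² (k(t) = (t² + t²) - 5 = 2*t² - 5 = -5 + 2*t²)
o(Y, d) = -5 + Y + 2*Y² (o(Y, d) = Y + (-5 + 2*Y²) = -5 + Y + 2*Y²)
o(-7, 9)/(-78) = (-5 - 7 + 2*(-7)²)/(-78) = -(-5 - 7 + 2*49)/78 = -(-5 - 7 + 98)/78 = -1/78*86 = -43/39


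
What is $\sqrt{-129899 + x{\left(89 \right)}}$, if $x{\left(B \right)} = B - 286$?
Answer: $4 i \sqrt{8131} \approx 360.69 i$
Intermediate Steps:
$x{\left(B \right)} = -286 + B$
$\sqrt{-129899 + x{\left(89 \right)}} = \sqrt{-129899 + \left(-286 + 89\right)} = \sqrt{-129899 - 197} = \sqrt{-130096} = 4 i \sqrt{8131}$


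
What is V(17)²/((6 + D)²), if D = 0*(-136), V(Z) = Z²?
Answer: 83521/36 ≈ 2320.0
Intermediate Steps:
D = 0
V(17)²/((6 + D)²) = (17²)²/((6 + 0)²) = 289²/(6²) = 83521/36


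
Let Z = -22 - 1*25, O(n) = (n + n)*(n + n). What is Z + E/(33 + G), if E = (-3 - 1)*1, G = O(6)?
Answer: -8323/177 ≈ -47.023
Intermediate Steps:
O(n) = 4*n² (O(n) = (2*n)*(2*n) = 4*n²)
G = 144 (G = 4*6² = 4*36 = 144)
Z = -47 (Z = -22 - 25 = -47)
E = -4 (E = -4*1 = -4)
Z + E/(33 + G) = -47 - 4/(33 + 144) = -47 - 4/177 = -8323/177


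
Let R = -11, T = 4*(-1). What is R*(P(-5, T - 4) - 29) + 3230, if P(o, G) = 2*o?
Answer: 3659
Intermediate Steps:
T = -4
R*(P(-5, T - 4) - 29) + 3230 = -11*(2*(-5) - 29) + 3230 = -11*(-10 - 29) + 3230 = -11*(-39) + 3230 = 429 + 3230 = 3659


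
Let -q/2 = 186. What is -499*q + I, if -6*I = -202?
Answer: 556985/3 ≈ 1.8566e+5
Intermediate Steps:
I = 101/3 (I = -1/6*(-202) = 101/3 ≈ 33.667)
q = -372 (q = -2*186 = -372)
-499*q + I = -499*(-372) + 101/3 = 185628 + 101/3 = 556985/3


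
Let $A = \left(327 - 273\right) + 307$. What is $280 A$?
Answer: $101080$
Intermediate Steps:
$A = 361$ ($A = 54 + 307 = 361$)
$280 A = 280 \cdot 361 = 101080$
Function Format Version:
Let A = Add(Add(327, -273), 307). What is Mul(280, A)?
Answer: 101080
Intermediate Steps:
A = 361 (A = Add(54, 307) = 361)
Mul(280, A) = Mul(280, 361) = 101080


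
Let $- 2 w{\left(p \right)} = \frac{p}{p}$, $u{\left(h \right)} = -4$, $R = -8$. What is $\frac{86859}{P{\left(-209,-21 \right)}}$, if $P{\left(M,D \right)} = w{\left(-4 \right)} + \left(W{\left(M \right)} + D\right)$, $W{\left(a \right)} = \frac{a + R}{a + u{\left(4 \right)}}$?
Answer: $- \frac{37001934}{8725} \approx -4240.9$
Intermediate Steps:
$W{\left(a \right)} = \frac{-8 + a}{-4 + a}$ ($W{\left(a \right)} = \frac{a - 8}{a - 4} = \frac{-8 + a}{-4 + a}$)
$w{\left(p \right)} = - \frac{1}{2}$ ($w{\left(p \right)} = - \frac{p \frac{1}{p}}{2} = \left(- \frac{1}{2}\right) 1 = - \frac{1}{2}$)
$P{\left(M,D \right)} = - \frac{1}{2} + D + \frac{-8 + M}{-4 + M}$ ($P{\left(M,D \right)} = - \frac{1}{2} + \left(\frac{-8 + M}{-4 + M} + D\right) = - \frac{1}{2} + \left(D + \frac{-8 + M}{-4 + M}\right) = - \frac{1}{2} + D + \frac{-8 + M}{-4 + M}$)
$\frac{86859}{P{\left(-209,-21 \right)}} = \frac{86859}{\frac{1}{-4 - 209} \left(-6 + \frac{1}{2} \left(-209\right) - -84 - -4389\right)} = \frac{86859}{\frac{1}{-213} \left(-6 - \frac{209}{2} + 84 + 4389\right)} = \frac{86859}{\left(- \frac{1}{213}\right) \frac{8725}{2}} = \frac{86859}{- \frac{8725}{426}} = 86859 \left(- \frac{426}{8725}\right) = - \frac{37001934}{8725}$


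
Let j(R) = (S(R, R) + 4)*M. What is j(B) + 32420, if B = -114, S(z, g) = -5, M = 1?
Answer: 32419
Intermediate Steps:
j(R) = -1 (j(R) = (-5 + 4)*1 = -1*1 = -1)
j(B) + 32420 = -1 + 32420 = 32419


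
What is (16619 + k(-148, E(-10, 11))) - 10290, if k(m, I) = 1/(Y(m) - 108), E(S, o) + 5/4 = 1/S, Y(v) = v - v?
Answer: 683531/108 ≈ 6329.0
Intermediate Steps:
Y(v) = 0
E(S, o) = -5/4 + 1/S
k(m, I) = -1/108 (k(m, I) = 1/(0 - 108) = 1/(-108) = -1/108)
(16619 + k(-148, E(-10, 11))) - 10290 = (16619 - 1/108) - 10290 = 1794851/108 - 10290 = 683531/108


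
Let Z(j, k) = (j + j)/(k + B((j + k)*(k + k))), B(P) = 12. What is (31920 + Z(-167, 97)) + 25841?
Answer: 6295615/109 ≈ 57758.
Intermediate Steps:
Z(j, k) = 2*j/(12 + k) (Z(j, k) = (j + j)/(k + 12) = (2*j)/(12 + k) = 2*j/(12 + k))
(31920 + Z(-167, 97)) + 25841 = (31920 + 2*(-167)/(12 + 97)) + 25841 = (31920 + 2*(-167)/109) + 25841 = (31920 + 2*(-167)*(1/109)) + 25841 = (31920 - 334/109) + 25841 = 3478946/109 + 25841 = 6295615/109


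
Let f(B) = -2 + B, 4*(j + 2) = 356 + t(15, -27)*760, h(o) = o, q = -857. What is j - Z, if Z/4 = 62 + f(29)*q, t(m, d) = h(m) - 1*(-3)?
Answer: 95815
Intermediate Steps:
t(m, d) = 3 + m (t(m, d) = m - 1*(-3) = m + 3 = 3 + m)
j = 3507 (j = -2 + (356 + (3 + 15)*760)/4 = -2 + (356 + 18*760)/4 = -2 + (356 + 13680)/4 = -2 + (1/4)*14036 = -2 + 3509 = 3507)
Z = -92308 (Z = 4*(62 + (-2 + 29)*(-857)) = 4*(62 + 27*(-857)) = 4*(62 - 23139) = 4*(-23077) = -92308)
j - Z = 3507 - 1*(-92308) = 3507 + 92308 = 95815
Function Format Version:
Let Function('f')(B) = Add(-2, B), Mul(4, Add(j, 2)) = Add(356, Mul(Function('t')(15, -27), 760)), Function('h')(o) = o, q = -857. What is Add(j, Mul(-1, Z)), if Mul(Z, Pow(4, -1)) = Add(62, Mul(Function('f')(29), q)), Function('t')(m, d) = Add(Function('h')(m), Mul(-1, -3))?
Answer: 95815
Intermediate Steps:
Function('t')(m, d) = Add(3, m) (Function('t')(m, d) = Add(m, Mul(-1, -3)) = Add(m, 3) = Add(3, m))
j = 3507 (j = Add(-2, Mul(Rational(1, 4), Add(356, Mul(Add(3, 15), 760)))) = Add(-2, Mul(Rational(1, 4), Add(356, Mul(18, 760)))) = Add(-2, Mul(Rational(1, 4), Add(356, 13680))) = Add(-2, Mul(Rational(1, 4), 14036)) = Add(-2, 3509) = 3507)
Z = -92308 (Z = Mul(4, Add(62, Mul(Add(-2, 29), -857))) = Mul(4, Add(62, Mul(27, -857))) = Mul(4, Add(62, -23139)) = Mul(4, -23077) = -92308)
Add(j, Mul(-1, Z)) = Add(3507, Mul(-1, -92308)) = Add(3507, 92308) = 95815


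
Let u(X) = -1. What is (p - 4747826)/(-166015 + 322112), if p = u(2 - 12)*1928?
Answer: -4749754/156097 ≈ -30.428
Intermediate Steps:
p = -1928 (p = -1*1928 = -1928)
(p - 4747826)/(-166015 + 322112) = (-1928 - 4747826)/(-166015 + 322112) = -4749754/156097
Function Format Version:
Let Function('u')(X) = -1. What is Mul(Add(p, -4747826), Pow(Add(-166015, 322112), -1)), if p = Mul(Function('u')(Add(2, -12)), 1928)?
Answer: Rational(-4749754, 156097) ≈ -30.428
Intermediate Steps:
p = -1928 (p = Mul(-1, 1928) = -1928)
Mul(Add(p, -4747826), Pow(Add(-166015, 322112), -1)) = Mul(Add(-1928, -4747826), Pow(Add(-166015, 322112), -1)) = Mul(-4749754, Pow(156097, -1)) = Mul(-4749754, Rational(1, 156097)) = Rational(-4749754, 156097)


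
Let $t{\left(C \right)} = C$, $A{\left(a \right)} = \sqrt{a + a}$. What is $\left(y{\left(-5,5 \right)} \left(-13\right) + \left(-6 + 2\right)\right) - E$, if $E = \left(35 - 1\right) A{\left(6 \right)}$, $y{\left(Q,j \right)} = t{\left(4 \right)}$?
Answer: $-56 - 68 \sqrt{3} \approx -173.78$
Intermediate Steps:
$A{\left(a \right)} = \sqrt{2} \sqrt{a}$ ($A{\left(a \right)} = \sqrt{2 a} = \sqrt{2} \sqrt{a}$)
$y{\left(Q,j \right)} = 4$
$E = 68 \sqrt{3}$ ($E = \left(35 - 1\right) \sqrt{2} \sqrt{6} = 34 \cdot 2 \sqrt{3} = 68 \sqrt{3} \approx 117.78$)
$\left(y{\left(-5,5 \right)} \left(-13\right) + \left(-6 + 2\right)\right) - E = \left(4 \left(-13\right) + \left(-6 + 2\right)\right) - 68 \sqrt{3} = \left(-52 - 4\right) - 68 \sqrt{3} = -56 - 68 \sqrt{3}$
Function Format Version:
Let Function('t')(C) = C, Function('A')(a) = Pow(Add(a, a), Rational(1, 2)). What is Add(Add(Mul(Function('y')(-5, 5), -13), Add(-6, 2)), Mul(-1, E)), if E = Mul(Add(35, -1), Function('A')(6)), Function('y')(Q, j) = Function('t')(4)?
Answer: Add(-56, Mul(-68, Pow(3, Rational(1, 2)))) ≈ -173.78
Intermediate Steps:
Function('A')(a) = Mul(Pow(2, Rational(1, 2)), Pow(a, Rational(1, 2))) (Function('A')(a) = Pow(Mul(2, a), Rational(1, 2)) = Mul(Pow(2, Rational(1, 2)), Pow(a, Rational(1, 2))))
Function('y')(Q, j) = 4
E = Mul(68, Pow(3, Rational(1, 2))) (E = Mul(Add(35, -1), Mul(Pow(2, Rational(1, 2)), Pow(6, Rational(1, 2)))) = Mul(34, Mul(2, Pow(3, Rational(1, 2)))) = Mul(68, Pow(3, Rational(1, 2))) ≈ 117.78)
Add(Add(Mul(Function('y')(-5, 5), -13), Add(-6, 2)), Mul(-1, E)) = Add(Add(Mul(4, -13), Add(-6, 2)), Mul(-1, Mul(68, Pow(3, Rational(1, 2))))) = Add(Add(-52, -4), Mul(-68, Pow(3, Rational(1, 2)))) = Add(-56, Mul(-68, Pow(3, Rational(1, 2))))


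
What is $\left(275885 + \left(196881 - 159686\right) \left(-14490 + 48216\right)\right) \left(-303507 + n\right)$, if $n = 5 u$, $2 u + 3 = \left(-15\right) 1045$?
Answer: $-429993153157410$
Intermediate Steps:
$u = -7839$ ($u = - \frac{3}{2} + \frac{\left(-15\right) 1045}{2} = - \frac{3}{2} + \frac{1}{2} \left(-15675\right) = - \frac{3}{2} - \frac{15675}{2} = -7839$)
$n = -39195$ ($n = 5 \left(-7839\right) = -39195$)
$\left(275885 + \left(196881 - 159686\right) \left(-14490 + 48216\right)\right) \left(-303507 + n\right) = \left(275885 + \left(196881 - 159686\right) \left(-14490 + 48216\right)\right) \left(-303507 - 39195\right) = \left(275885 + 37195 \cdot 33726\right) \left(-342702\right) = \left(275885 + 1254438570\right) \left(-342702\right) = 1254714455 \left(-342702\right) = -429993153157410$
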